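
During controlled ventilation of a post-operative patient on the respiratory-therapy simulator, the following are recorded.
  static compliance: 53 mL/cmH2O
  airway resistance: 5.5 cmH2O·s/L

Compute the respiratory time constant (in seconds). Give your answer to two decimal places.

0.29

τ = R × C = 5.5 × 53 mL/cmH2O = 5.5 × 0.053 L/cmH2O = 0.2915 s.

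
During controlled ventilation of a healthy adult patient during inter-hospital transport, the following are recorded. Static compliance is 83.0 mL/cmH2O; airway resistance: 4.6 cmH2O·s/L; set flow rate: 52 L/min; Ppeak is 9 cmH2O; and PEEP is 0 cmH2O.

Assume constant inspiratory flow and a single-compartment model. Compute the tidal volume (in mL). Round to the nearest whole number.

Flow: 52 L/min ÷ 60 = 0.8667 L/s.
Equation of motion (constant flow): PIP = Vt/C + R·V̇ + PEEP.
Vt/C = PIP − R·V̇ − PEEP = 9 − 3.987 − 0 = 5.013 cmH2O.
Vt = C × 5.013 = 83.0 × 5.013 = 416.08 mL.

416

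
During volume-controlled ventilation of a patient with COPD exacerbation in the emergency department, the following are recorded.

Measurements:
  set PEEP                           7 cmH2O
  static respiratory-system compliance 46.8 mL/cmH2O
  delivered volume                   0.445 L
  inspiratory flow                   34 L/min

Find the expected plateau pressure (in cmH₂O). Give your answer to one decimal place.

16.5

Pplat = PEEP + Vt / Cstat = 7 + 445 / 46.8 = 7 + 9.509 = 16.509 cmH2O.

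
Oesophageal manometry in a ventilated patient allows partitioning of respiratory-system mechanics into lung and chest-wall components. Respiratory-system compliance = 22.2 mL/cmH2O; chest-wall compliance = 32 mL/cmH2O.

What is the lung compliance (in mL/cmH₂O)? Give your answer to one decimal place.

72.5

1/CL = 1/Crs − 1/Ccw.
1/CL = 1/22.2 − 1/32 = 0.0138.
CL = 72.464 mL/cmH2O.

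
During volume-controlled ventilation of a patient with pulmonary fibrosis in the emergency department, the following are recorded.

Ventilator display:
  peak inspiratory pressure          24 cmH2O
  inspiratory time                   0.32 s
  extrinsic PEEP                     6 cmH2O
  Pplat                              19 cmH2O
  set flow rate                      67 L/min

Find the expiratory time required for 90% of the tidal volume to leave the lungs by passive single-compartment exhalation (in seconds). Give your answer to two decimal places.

0.28

Flow: 67 L/min ÷ 60 = 1.1167 L/s.
Vt = flow × Ti = 1.1167 L/s × 0.32 s × 1000 mL/L = 357.34 mL.
R = (PIP − Pplat)/V̇ = (24 − 19) / 1.1167 = 5.0/1.1167 = 4.477 cmH2O·s/L.
C = Vt/(Pplat − PEEP) = 357.34 / (19 − 6) = 357.34/13.0 = 27.488 mL/cmH2O.
τ = R × C = 4.477 × 0.02749 L/cmH2O = 0.1231 s.
t = −τ·ln(1 − 0.90) = −0.1231·ln(0.1) = 0.2834 s.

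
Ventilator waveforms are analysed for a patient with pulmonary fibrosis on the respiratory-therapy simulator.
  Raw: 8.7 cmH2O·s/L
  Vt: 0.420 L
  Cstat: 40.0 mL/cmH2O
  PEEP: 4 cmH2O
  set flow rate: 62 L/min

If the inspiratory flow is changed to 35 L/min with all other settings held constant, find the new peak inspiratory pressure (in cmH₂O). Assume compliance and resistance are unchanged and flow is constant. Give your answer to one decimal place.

Flow: 62 L/min ÷ 60 = 1.0333 L/s.
New flow: 35 L/min ÷ 60 = 0.5833 L/s.
PIP = Vt/C + R·V̇ + PEEP (constant-flow equation of motion).
Only the resistive term changes: ΔPIP = R × ΔV̇ = 8.7 × (0.5833 − 1.0333) = 8.7 × -0.45 = -3.915 cmH2O.
Original PIP = 420/40.0 + 8.7×1.0333 + 4 = 23.49 cmH2O; new PIP = 23.49 + (-3.915) = 19.575 cmH2O.

19.6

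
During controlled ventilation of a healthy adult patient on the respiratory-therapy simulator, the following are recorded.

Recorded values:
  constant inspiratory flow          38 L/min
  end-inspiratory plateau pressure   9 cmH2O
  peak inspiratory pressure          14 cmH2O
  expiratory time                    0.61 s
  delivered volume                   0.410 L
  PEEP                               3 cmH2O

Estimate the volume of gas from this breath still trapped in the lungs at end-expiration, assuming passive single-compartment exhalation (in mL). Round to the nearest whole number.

Flow: 38 L/min ÷ 60 = 0.6333 L/s.
R = (PIP − Pplat)/V̇ = (14 − 9) / 0.6333 = 5.0/0.6333 = 7.895 cmH2O·s/L.
C = Vt/(Pplat − PEEP) = 410.0 / (9 − 3) = 410.0/6.0 = 68.333 mL/cmH2O.
τ = R × C = 7.895 × 0.06833 L/cmH2O = 0.5395 s.
Fraction remaining = e^(−Te/τ) = e^(−0.61/0.5395) = 0.3228.
Trapped volume = 410.0 × 0.3228 = 132.35 mL.

132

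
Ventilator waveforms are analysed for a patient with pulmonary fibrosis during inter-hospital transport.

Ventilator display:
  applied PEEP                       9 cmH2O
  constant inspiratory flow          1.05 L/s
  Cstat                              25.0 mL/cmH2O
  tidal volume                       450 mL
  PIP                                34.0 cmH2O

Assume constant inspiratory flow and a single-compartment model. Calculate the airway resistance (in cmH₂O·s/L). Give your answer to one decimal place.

6.7

Equation of motion (constant flow): PIP = Vt/C + R·V̇ + PEEP.
R·V̇ = PIP − Vt/C − PEEP = 34.0 − 450/25.0 − 9 = 34.0 − 18.0 − 9 = 7.0 cmH2O.
R = 7.0 / 1.05 = 6.667 cmH2O·s/L.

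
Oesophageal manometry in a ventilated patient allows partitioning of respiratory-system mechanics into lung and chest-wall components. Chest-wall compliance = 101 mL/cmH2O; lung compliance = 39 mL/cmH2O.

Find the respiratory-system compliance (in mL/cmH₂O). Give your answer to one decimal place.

Lung and chest wall are elastances in series: 1/Crs = 1/CL + 1/Ccw.
1/Crs = 1/39 + 1/101 = 0.03554.
Crs = 28.137 mL/cmH2O.

28.1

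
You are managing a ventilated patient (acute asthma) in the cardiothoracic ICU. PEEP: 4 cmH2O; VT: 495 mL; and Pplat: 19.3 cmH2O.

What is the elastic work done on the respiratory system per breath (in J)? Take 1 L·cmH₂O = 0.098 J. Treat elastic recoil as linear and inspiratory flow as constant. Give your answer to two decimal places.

0.37

Elastic work ≈ ½ × (Pplat − PEEP) × Vt = 0.5 × (19.3 − 4) × 0.495 L = 0.5 × 15.3 × 0.495 = 3.787 L·cmH2O.
× 0.098 J/(L·cmH2O) → 0.3711 J.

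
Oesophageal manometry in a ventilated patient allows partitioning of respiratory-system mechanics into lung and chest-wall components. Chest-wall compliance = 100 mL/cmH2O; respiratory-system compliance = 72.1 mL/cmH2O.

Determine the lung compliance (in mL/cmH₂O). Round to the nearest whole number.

1/CL = 1/Crs − 1/Ccw.
1/CL = 1/72.1 − 1/100 = 0.00387.
CL = 258.4 mL/cmH2O.

258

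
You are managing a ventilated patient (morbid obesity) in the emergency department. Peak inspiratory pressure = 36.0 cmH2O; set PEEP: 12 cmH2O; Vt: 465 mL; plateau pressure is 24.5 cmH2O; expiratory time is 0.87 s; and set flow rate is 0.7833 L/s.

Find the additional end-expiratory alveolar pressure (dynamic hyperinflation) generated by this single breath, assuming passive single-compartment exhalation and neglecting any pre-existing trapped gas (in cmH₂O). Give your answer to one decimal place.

R = (PIP − Pplat)/V̇ = (36.0 − 24.5) / 0.7833 = 11.5/0.7833 = 14.681 cmH2O·s/L.
C = Vt/(Pplat − PEEP) = 465.0 / (24.5 − 12) = 465.0/12.5 = 37.2 mL/cmH2O.
τ = R × C = 14.681 × 0.0372 L/cmH2O = 0.5461 s.
Fraction remaining = e^(−Te/τ) = e^(−0.87/0.5461) = 0.2033; trapped volume = 465.0 × 0.2033 = 94.535 mL.
Additional alveolar pressure from trapping ≈ V_trapped / C = 94.535 / 37.2 = 2.541 cmH2O.

2.5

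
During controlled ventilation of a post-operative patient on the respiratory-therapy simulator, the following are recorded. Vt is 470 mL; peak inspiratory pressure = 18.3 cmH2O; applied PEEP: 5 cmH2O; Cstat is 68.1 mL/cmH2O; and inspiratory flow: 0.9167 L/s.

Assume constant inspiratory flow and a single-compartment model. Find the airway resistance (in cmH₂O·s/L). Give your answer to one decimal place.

Equation of motion (constant flow): PIP = Vt/C + R·V̇ + PEEP.
R·V̇ = PIP − Vt/C − PEEP = 18.3 − 470/68.1 − 5 = 18.3 − 6.902 − 5 = 6.398 cmH2O.
R = 6.398 / 0.9167 = 6.979 cmH2O·s/L.

7.0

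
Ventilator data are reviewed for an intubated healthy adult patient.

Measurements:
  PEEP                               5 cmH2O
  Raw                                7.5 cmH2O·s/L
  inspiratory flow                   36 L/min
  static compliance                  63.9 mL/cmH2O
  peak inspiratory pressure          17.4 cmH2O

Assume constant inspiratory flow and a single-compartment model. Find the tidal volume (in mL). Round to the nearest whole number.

Flow: 36 L/min ÷ 60 = 0.6 L/s.
Equation of motion (constant flow): PIP = Vt/C + R·V̇ + PEEP.
Vt/C = PIP − R·V̇ − PEEP = 17.4 − 4.5 − 5 = 7.9 cmH2O.
Vt = C × 7.9 = 63.9 × 7.9 = 504.81 mL.

505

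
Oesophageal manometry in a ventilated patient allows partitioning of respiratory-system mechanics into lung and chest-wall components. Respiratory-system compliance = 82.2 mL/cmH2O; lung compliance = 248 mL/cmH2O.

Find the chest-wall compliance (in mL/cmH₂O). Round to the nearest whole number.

1/Ccw = 1/Crs − 1/CL.
1/Ccw = 1/82.2 − 1/248 = 0.008133.
Ccw = 122.96 mL/cmH2O.

123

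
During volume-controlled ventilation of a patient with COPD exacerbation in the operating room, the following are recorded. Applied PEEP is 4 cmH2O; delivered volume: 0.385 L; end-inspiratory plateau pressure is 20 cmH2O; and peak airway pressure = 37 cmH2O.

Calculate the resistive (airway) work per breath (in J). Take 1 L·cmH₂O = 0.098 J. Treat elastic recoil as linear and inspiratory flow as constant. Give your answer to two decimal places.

0.64

With constant inspiratory flow the resistive pressure is constant at PIP − Pplat = 37 − 20 = 17.0 cmH2O, so resistive work = 17.0 × 0.385 = 6.545 L·cmH2O.
× 0.098 J/(L·cmH2O) → 0.6414 J.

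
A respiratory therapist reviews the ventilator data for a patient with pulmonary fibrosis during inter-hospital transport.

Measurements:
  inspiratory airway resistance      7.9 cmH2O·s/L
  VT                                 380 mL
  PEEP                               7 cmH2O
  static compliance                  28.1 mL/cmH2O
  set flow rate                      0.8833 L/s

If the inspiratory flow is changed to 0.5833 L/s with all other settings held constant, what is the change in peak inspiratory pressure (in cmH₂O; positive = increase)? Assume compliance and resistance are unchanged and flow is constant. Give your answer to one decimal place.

-2.4

PIP = Vt/C + R·V̇ + PEEP (constant-flow equation of motion).
Only the resistive term changes: ΔPIP = R × ΔV̇ = 7.9 × (0.5833 − 0.8833) = 7.9 × -0.3 = -2.37 cmH2O.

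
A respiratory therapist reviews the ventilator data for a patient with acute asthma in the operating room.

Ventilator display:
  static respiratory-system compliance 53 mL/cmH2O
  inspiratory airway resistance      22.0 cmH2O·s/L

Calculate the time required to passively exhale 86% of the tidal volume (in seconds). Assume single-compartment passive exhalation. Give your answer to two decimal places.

2.29

τ = R × C = 22.0 × 53 mL/cmH2O = 22.0 × 0.053 L/cmH2O = 1.166 s.
Exhaled fraction f = 1 − e^(−t/τ) → t = −τ·ln(1 − f) = −1.166·ln(0.14) = 2.292 s.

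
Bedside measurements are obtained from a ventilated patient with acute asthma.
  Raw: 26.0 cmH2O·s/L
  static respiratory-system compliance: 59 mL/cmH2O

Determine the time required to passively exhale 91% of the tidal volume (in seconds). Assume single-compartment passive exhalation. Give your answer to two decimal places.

3.69

τ = R × C = 26.0 × 59 mL/cmH2O = 26.0 × 0.059 L/cmH2O = 1.534 s.
Exhaled fraction f = 1 − e^(−t/τ) → t = −τ·ln(1 − f) = −1.534·ln(0.09) = 3.694 s.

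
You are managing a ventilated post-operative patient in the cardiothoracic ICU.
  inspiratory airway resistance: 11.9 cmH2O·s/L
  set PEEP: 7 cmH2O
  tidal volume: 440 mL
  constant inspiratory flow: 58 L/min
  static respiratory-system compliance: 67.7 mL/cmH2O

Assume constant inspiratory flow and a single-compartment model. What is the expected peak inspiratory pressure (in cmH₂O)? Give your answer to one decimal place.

25.0

Flow: 58 L/min ÷ 60 = 0.9667 L/s.
Equation of motion (constant flow): PIP = Vt/C + R·V̇ + PEEP.
PIP = 440/67.7 + 11.9×0.9667 + 7 = 6.499 + 11.504 + 7 = 25.003 cmH2O.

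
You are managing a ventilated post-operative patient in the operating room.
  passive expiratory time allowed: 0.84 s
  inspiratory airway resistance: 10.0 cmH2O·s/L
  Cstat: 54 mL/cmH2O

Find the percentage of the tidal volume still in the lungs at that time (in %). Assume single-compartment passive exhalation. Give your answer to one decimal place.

τ = R × C = 10.0 × 54 mL/cmH2O = 10.0 × 0.054 L/cmH2O = 0.54 s.
Passive exhalation: V(t)/V₀ = e^(−t/τ) = e^(−0.84/0.54) = 0.2111.
Fraction remaining = 0.2111 → 21.11%.

21.1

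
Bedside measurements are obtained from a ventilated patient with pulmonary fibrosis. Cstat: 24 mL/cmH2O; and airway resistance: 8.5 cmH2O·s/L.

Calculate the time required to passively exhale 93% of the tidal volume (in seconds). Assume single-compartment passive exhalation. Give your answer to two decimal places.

0.54

τ = R × C = 8.5 × 24 mL/cmH2O = 8.5 × 0.024 L/cmH2O = 0.204 s.
Exhaled fraction f = 1 − e^(−t/τ) → t = −τ·ln(1 − f) = −0.204·ln(0.07) = 0.5425 s.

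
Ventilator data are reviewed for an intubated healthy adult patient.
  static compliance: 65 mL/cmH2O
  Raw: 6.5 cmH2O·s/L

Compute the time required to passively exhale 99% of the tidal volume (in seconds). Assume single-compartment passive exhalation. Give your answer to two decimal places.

τ = R × C = 6.5 × 65 mL/cmH2O = 6.5 × 0.065 L/cmH2O = 0.4225 s.
Exhaled fraction f = 1 − e^(−t/τ) → t = −τ·ln(1 − f) = −0.4225·ln(0.01) = 1.946 s.

1.95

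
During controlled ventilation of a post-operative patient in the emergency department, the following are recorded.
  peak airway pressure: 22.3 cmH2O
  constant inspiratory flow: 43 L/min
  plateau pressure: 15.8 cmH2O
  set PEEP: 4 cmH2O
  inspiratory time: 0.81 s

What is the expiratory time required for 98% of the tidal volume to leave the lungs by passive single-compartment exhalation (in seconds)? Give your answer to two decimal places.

Flow: 43 L/min ÷ 60 = 0.7167 L/s.
Vt = flow × Ti = 0.7167 L/s × 0.81 s × 1000 mL/L = 580.53 mL.
R = (PIP − Pplat)/V̇ = (22.3 − 15.8) / 0.7167 = 6.5/0.7167 = 9.069 cmH2O·s/L.
C = Vt/(Pplat − PEEP) = 580.53 / (15.8 − 4) = 580.53/11.8 = 49.197 mL/cmH2O.
τ = R × C = 9.069 × 0.0492 L/cmH2O = 0.4462 s.
t = −τ·ln(1 − 0.98) = −0.4462·ln(0.02) = 1.746 s.

1.75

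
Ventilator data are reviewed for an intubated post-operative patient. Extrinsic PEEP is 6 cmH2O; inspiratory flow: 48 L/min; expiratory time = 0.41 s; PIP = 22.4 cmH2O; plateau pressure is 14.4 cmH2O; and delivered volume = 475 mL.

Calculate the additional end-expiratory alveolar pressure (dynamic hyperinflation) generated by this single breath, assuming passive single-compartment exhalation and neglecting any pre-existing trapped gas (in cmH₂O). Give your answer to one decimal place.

Flow: 48 L/min ÷ 60 = 0.8 L/s.
R = (PIP − Pplat)/V̇ = (22.4 − 14.4) / 0.8 = 8.0/0.8 = 10.0 cmH2O·s/L.
C = Vt/(Pplat − PEEP) = 475.0 / (14.4 − 6) = 475.0/8.4 = 56.548 mL/cmH2O.
τ = R × C = 10.0 × 0.05655 L/cmH2O = 0.5655 s.
Fraction remaining = e^(−Te/τ) = e^(−0.41/0.5655) = 0.4843; trapped volume = 475.0 × 0.4843 = 230.04 mL.
Additional alveolar pressure from trapping ≈ V_trapped / C = 230.04 / 56.548 = 4.068 cmH2O.

4.1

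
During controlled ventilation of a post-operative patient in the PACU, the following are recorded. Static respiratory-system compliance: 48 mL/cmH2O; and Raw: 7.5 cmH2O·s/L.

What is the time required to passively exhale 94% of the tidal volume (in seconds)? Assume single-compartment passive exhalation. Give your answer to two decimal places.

1.01

τ = R × C = 7.5 × 48 mL/cmH2O = 7.5 × 0.048 L/cmH2O = 0.36 s.
Exhaled fraction f = 1 − e^(−t/τ) → t = −τ·ln(1 − f) = −0.36·ln(0.06) = 1.013 s.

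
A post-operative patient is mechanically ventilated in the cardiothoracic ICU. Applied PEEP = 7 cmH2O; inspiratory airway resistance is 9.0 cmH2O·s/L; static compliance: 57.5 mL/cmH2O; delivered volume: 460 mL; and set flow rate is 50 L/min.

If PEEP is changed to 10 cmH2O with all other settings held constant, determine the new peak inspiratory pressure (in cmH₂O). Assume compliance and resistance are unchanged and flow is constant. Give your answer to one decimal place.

Flow: 50 L/min ÷ 60 = 0.8333 L/s.
PIP = Vt/C + R·V̇ + PEEP (constant-flow equation of motion).
Only the baseline term changes: ΔPIP = ΔPEEP = 10 − 7 = 3.0 cmH2O.
Original PIP = 460/57.5 + 9.0×0.8333 + 7 = 22.5 cmH2O; new PIP = 22.5 + (3.0) = 25.5 cmH2O.

25.5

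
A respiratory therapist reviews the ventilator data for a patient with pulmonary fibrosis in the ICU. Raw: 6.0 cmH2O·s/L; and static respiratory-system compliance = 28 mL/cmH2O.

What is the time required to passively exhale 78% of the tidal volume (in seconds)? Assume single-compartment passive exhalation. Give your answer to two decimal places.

0.25

τ = R × C = 6.0 × 28 mL/cmH2O = 6.0 × 0.028 L/cmH2O = 0.168 s.
Exhaled fraction f = 1 − e^(−t/τ) → t = −τ·ln(1 − f) = −0.168·ln(0.22) = 0.2544 s.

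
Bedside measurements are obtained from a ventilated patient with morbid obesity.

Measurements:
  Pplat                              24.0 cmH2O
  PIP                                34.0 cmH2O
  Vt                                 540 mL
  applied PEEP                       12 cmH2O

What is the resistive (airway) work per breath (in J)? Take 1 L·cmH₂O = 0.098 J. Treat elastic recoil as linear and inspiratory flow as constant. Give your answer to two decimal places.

0.53

With constant inspiratory flow the resistive pressure is constant at PIP − Pplat = 34.0 − 24.0 = 10.0 cmH2O, so resistive work = 10.0 × 0.540 = 5.4 L·cmH2O.
× 0.098 J/(L·cmH2O) → 0.5292 J.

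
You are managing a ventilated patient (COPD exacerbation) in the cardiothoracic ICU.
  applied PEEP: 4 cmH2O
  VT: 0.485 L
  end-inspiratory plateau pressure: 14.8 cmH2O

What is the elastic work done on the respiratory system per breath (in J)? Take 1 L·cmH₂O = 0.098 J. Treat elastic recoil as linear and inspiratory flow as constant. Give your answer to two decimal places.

0.26

Elastic work ≈ ½ × (Pplat − PEEP) × Vt = 0.5 × (14.8 − 4) × 0.485 L = 0.5 × 10.8 × 0.485 = 2.619 L·cmH2O.
× 0.098 J/(L·cmH2O) → 0.2567 J.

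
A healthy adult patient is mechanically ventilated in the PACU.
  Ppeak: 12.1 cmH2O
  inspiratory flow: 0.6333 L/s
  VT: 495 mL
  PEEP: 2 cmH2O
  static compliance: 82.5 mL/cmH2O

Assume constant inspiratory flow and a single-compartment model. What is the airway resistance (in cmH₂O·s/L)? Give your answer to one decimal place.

Equation of motion (constant flow): PIP = Vt/C + R·V̇ + PEEP.
R·V̇ = PIP − Vt/C − PEEP = 12.1 − 495/82.5 − 2 = 12.1 − 6.0 − 2 = 4.1 cmH2O.
R = 4.1 / 0.6333 = 6.474 cmH2O·s/L.

6.5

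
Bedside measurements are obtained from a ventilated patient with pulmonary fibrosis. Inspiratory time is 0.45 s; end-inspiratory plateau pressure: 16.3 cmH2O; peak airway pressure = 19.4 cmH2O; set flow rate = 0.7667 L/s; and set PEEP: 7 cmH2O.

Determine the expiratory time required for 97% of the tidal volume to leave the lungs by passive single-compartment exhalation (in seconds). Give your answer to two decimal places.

Vt = flow × Ti = 0.7667 L/s × 0.45 s × 1000 mL/L = 345.02 mL.
R = (PIP − Pplat)/V̇ = (19.4 − 16.3) / 0.7667 = 3.1/0.7667 = 4.043 cmH2O·s/L.
C = Vt/(Pplat − PEEP) = 345.02 / (16.3 − 7) = 345.02/9.3 = 37.099 mL/cmH2O.
τ = R × C = 4.043 × 0.0371 L/cmH2O = 0.15 s.
t = −τ·ln(1 − 0.97) = −0.15·ln(0.03) = 0.526 s.

0.53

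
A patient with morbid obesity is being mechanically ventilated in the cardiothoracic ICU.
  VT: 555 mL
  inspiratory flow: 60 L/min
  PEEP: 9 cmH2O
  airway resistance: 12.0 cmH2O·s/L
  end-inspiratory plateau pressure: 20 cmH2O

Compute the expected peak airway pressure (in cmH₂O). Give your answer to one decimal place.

Flow: 60 L/min ÷ 60 = 1 L/s.
PIP = Pplat + Raw × flow = 20 + 12.0 × 1 = 20 + 12.0 = 32.0 cmH2O.

32.0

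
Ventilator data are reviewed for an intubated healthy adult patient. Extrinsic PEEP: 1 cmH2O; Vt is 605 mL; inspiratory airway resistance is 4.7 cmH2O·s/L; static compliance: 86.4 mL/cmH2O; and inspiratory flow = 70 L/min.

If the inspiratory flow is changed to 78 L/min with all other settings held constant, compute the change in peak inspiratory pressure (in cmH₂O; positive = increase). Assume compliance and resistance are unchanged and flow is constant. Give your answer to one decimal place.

Flow: 70 L/min ÷ 60 = 1.1667 L/s.
New flow: 78 L/min ÷ 60 = 1.3 L/s.
PIP = Vt/C + R·V̇ + PEEP (constant-flow equation of motion).
Only the resistive term changes: ΔPIP = R × ΔV̇ = 4.7 × (1.3 − 1.1667) = 4.7 × 0.1333 = 0.6265 cmH2O.

0.6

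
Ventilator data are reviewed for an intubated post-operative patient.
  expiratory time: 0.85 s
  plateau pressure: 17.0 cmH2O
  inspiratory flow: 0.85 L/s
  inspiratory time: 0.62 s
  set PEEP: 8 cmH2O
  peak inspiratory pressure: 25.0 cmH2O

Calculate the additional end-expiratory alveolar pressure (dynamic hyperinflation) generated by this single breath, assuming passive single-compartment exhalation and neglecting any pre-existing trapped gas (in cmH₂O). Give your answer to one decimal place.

1.9

Vt = flow × Ti = 0.85 L/s × 0.62 s × 1000 mL/L = 527.0 mL.
R = (PIP − Pplat)/V̇ = (25.0 − 17.0) / 0.85 = 8.0/0.85 = 9.412 cmH2O·s/L.
C = Vt/(Pplat − PEEP) = 527.0 / (17.0 − 8) = 527.0/9.0 = 58.556 mL/cmH2O.
τ = R × C = 9.412 × 0.05856 L/cmH2O = 0.5512 s.
Fraction remaining = e^(−Te/τ) = e^(−0.85/0.5512) = 0.2139; trapped volume = 527.0 × 0.2139 = 112.73 mL.
Additional alveolar pressure from trapping ≈ V_trapped / C = 112.73 / 58.556 = 1.925 cmH2O.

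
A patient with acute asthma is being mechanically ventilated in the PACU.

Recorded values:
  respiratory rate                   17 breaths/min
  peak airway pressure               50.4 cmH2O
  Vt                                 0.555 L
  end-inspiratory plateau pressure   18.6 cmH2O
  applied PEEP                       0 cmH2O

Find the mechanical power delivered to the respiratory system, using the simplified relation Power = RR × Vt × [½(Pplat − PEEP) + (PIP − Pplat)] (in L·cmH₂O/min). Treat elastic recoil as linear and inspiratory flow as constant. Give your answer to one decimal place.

387.8

Per-breath work = Vt × [½(Pplat−PEEP) + (PIP−Pplat)] = 0.555 × [0.5×18.6 + 31.8] = 0.555 × 41.1 = 22.811 L·cmH2O.
Power = 17 × 22.811 = 387.79 L·cmH2O/min.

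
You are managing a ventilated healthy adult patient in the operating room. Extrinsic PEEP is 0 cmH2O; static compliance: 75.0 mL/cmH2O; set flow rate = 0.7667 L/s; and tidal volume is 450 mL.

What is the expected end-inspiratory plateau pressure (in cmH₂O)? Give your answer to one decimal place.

Pplat = PEEP + Vt / Cstat = 0 + 450 / 75.0 = 0 + 6.0 = 6.0 cmH2O.

6.0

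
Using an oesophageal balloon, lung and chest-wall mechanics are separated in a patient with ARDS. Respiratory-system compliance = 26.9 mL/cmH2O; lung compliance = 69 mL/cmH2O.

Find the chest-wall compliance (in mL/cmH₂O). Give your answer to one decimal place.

1/Ccw = 1/Crs − 1/CL.
1/Ccw = 1/26.9 − 1/69 = 0.02268.
Ccw = 44.092 mL/cmH2O.

44.1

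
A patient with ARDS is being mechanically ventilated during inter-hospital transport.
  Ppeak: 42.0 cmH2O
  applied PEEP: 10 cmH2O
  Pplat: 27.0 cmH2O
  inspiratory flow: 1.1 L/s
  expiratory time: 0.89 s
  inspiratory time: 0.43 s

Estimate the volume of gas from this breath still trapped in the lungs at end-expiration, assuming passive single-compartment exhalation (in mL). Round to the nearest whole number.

45

Vt = flow × Ti = 1.1 L/s × 0.43 s × 1000 mL/L = 473.0 mL.
R = (PIP − Pplat)/V̇ = (42.0 − 27.0) / 1.1 = 15.0/1.1 = 13.636 cmH2O·s/L.
C = Vt/(Pplat − PEEP) = 473.0 / (27.0 − 10) = 473.0/17.0 = 27.824 mL/cmH2O.
τ = R × C = 13.636 × 0.02782 L/cmH2O = 0.3794 s.
Fraction remaining = e^(−Te/τ) = e^(−0.89/0.3794) = 0.09577.
Trapped volume = 473.0 × 0.09577 = 45.299 mL.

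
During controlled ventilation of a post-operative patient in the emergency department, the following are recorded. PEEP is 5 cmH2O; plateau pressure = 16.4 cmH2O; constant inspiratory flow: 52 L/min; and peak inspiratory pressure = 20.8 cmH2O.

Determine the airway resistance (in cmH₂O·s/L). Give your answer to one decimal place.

Flow: 52 L/min ÷ 60 = 0.8667 L/s.
Raw = (PIP − Pplat) / flow = (20.8 − 16.4) / 0.8667 = 4.4 / 0.8667 = 5.077 cmH2O·s/L.

5.1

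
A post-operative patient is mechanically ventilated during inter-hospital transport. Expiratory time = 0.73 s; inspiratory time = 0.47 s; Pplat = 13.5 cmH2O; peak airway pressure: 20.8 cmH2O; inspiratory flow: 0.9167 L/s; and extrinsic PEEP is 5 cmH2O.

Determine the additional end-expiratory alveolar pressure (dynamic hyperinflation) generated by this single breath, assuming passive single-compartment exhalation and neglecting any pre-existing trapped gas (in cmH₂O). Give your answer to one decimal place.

Vt = flow × Ti = 0.9167 L/s × 0.47 s × 1000 mL/L = 430.85 mL.
R = (PIP − Pplat)/V̇ = (20.8 − 13.5) / 0.9167 = 7.3/0.9167 = 7.963 cmH2O·s/L.
C = Vt/(Pplat − PEEP) = 430.85 / (13.5 − 5) = 430.85/8.5 = 50.688 mL/cmH2O.
τ = R × C = 7.963 × 0.05069 L/cmH2O = 0.4036 s.
Fraction remaining = e^(−Te/τ) = e^(−0.73/0.4036) = 0.1639; trapped volume = 430.85 × 0.1639 = 70.616 mL.
Additional alveolar pressure from trapping ≈ V_trapped / C = 70.616 / 50.688 = 1.393 cmH2O.

1.4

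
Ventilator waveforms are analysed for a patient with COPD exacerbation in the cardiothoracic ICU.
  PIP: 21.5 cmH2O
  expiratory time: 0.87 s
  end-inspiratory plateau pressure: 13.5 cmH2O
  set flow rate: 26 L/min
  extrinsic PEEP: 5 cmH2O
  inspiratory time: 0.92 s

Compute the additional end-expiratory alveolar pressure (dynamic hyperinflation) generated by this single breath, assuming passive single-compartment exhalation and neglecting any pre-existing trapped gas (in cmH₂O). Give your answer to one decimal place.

Flow: 26 L/min ÷ 60 = 0.4333 L/s.
Vt = flow × Ti = 0.4333 L/s × 0.92 s × 1000 mL/L = 398.64 mL.
R = (PIP − Pplat)/V̇ = (21.5 − 13.5) / 0.4333 = 8.0/0.4333 = 18.463 cmH2O·s/L.
C = Vt/(Pplat − PEEP) = 398.64 / (13.5 − 5) = 398.64/8.5 = 46.899 mL/cmH2O.
τ = R × C = 18.463 × 0.0469 L/cmH2O = 0.8659 s.
Fraction remaining = e^(−Te/τ) = e^(−0.87/0.8659) = 0.3661; trapped volume = 398.64 × 0.3661 = 145.94 mL.
Additional alveolar pressure from trapping ≈ V_trapped / C = 145.94 / 46.899 = 3.112 cmH2O.

3.1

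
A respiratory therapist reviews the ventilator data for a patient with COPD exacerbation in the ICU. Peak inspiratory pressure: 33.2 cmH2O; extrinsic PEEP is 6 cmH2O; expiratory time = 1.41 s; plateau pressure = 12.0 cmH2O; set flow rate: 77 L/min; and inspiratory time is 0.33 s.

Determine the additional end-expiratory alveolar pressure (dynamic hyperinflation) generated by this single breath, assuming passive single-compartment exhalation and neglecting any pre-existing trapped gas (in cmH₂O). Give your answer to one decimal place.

1.8

Flow: 77 L/min ÷ 60 = 1.2833 L/s.
Vt = flow × Ti = 1.2833 L/s × 0.33 s × 1000 mL/L = 423.49 mL.
R = (PIP − Pplat)/V̇ = (33.2 − 12.0) / 1.2833 = 21.2/1.2833 = 16.52 cmH2O·s/L.
C = Vt/(Pplat − PEEP) = 423.49 / (12.0 − 6) = 423.49/6.0 = 70.582 mL/cmH2O.
τ = R × C = 16.52 × 0.07058 L/cmH2O = 1.166 s.
Fraction remaining = e^(−Te/τ) = e^(−1.41/1.166) = 0.2984; trapped volume = 423.49 × 0.2984 = 126.37 mL.
Additional alveolar pressure from trapping ≈ V_trapped / C = 126.37 / 70.582 = 1.79 cmH2O.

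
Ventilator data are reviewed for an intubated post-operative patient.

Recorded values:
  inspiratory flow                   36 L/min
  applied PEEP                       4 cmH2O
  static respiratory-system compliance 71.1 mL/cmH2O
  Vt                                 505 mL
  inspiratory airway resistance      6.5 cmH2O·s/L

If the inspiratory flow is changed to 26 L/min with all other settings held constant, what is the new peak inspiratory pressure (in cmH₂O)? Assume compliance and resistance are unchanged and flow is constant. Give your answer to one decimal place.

13.9

Flow: 36 L/min ÷ 60 = 0.6 L/s.
New flow: 26 L/min ÷ 60 = 0.4333 L/s.
PIP = Vt/C + R·V̇ + PEEP (constant-flow equation of motion).
Only the resistive term changes: ΔPIP = R × ΔV̇ = 6.5 × (0.4333 − 0.6) = 6.5 × -0.1667 = -1.084 cmH2O.
Original PIP = 505/71.1 + 6.5×0.6 + 4 = 15.003 cmH2O; new PIP = 15.003 + (-1.084) = 13.919 cmH2O.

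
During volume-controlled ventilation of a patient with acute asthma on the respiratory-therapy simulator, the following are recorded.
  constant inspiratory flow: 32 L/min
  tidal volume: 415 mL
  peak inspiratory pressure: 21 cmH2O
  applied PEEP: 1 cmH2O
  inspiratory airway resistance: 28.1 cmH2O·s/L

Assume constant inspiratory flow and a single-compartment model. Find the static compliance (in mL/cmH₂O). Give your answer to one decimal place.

82.8

Flow: 32 L/min ÷ 60 = 0.5333 L/s.
Equation of motion (constant flow): PIP = Vt/C + R·V̇ + PEEP.
Vt/C = PIP − R·V̇ − PEEP = 21 − 28.1×0.5333 − 1 = 21 − 14.986 − 1 = 5.014 cmH2O.
C = Vt / 5.014 = 415 / 5.014 = 82.768 mL/cmH2O.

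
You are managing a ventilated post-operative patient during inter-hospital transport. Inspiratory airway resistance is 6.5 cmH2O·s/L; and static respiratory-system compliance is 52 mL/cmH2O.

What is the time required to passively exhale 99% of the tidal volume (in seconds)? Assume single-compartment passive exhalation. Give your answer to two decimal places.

τ = R × C = 6.5 × 52 mL/cmH2O = 6.5 × 0.052 L/cmH2O = 0.338 s.
Exhaled fraction f = 1 − e^(−t/τ) → t = −τ·ln(1 − f) = −0.338·ln(0.01) = 1.557 s.

1.56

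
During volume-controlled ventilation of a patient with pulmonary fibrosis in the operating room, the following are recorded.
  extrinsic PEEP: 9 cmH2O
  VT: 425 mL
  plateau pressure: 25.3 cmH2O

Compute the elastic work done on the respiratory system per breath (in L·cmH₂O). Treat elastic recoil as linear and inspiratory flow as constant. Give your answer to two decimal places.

3.46

Elastic work ≈ ½ × (Pplat − PEEP) × Vt = 0.5 × (25.3 − 9) × 0.425 L = 0.5 × 16.3 × 0.425 = 3.464 L·cmH2O.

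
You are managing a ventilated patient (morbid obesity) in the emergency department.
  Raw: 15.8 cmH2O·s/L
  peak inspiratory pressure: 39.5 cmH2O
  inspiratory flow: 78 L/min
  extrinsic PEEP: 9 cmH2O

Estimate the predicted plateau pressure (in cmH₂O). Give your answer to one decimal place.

19.0

Flow: 78 L/min ÷ 60 = 1.3 L/s.
Pplat = PIP − Raw × flow = 39.5 − 15.8 × 1.3 = 39.5 − 20.54 = 18.96 cmH2O.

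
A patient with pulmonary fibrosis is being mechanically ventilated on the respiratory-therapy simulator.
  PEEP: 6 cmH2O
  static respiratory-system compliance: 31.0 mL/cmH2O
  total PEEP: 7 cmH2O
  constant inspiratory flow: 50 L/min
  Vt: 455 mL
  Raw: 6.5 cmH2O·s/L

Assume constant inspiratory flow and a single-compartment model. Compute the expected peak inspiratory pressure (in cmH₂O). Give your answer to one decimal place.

27.1

Flow: 50 L/min ÷ 60 = 0.8333 L/s.
Total PEEP = 7 cmH2O (set 6 + intrinsic 1); this is the baseline alveolar pressure.
Equation of motion (constant flow): PIP = Vt/C + R·V̇ + PEEP.
PIP = 455/31.0 + 6.5×0.8333 + 7 = 14.677 + 5.416 + 7 = 27.093 cmH2O.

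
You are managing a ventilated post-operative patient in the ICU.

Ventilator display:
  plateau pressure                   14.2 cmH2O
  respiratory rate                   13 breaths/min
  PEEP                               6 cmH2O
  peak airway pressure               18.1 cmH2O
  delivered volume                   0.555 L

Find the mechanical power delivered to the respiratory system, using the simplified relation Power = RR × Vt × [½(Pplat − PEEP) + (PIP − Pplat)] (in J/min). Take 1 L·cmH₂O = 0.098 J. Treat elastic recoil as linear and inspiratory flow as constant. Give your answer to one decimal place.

5.7

Per-breath work = Vt × [½(Pplat−PEEP) + (PIP−Pplat)] = 0.555 × [0.5×8.2 + 3.9] = 0.555 × 8.0 = 4.44 L·cmH2O.
Power = 13 × 4.44 = 57.72 L·cmH2O/min.
× 0.098 J/(L·cmH2O) → 5.657 J/min.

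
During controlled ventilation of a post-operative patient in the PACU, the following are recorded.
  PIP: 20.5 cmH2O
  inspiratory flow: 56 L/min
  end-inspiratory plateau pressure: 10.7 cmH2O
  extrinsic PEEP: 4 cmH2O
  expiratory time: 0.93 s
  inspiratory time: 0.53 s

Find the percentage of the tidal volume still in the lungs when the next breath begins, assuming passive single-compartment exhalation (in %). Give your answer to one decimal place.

Flow: 56 L/min ÷ 60 = 0.9333 L/s.
Vt = flow × Ti = 0.9333 L/s × 0.53 s × 1000 mL/L = 494.65 mL.
R = (PIP − Pplat)/V̇ = (20.5 − 10.7) / 0.9333 = 9.8/0.9333 = 10.5 cmH2O·s/L.
C = Vt/(Pplat − PEEP) = 494.65 / (10.7 − 4) = 494.65/6.7 = 73.828 mL/cmH2O.
τ = R × C = 10.5 × 0.07383 L/cmH2O = 0.7752 s.
Fraction remaining at end-expiration = e^(−Te/τ) = e^(−0.93/0.7752) = 0.3013 → 30.13%.

30.1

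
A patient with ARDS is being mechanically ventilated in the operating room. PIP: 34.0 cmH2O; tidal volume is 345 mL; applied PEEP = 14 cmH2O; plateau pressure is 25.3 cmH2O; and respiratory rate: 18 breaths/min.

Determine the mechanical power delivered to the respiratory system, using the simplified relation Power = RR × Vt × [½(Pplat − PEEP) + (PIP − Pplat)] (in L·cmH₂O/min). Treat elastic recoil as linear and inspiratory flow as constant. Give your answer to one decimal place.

Per-breath work = Vt × [½(Pplat−PEEP) + (PIP−Pplat)] = 0.345 × [0.5×11.3 + 8.7] = 0.345 × 14.35 = 4.951 L·cmH2O.
Power = 18 × 4.951 = 89.118 L·cmH2O/min.

89.1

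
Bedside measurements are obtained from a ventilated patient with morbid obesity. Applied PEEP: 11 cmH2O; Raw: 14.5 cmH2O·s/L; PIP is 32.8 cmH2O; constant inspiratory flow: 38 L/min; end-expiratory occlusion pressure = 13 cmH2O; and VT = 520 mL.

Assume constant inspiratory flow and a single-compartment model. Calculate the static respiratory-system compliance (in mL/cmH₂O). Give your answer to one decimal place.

49.0

Flow: 38 L/min ÷ 60 = 0.6333 L/s.
Total PEEP = 13 cmH2O (set 11 + intrinsic 2); this is the baseline alveolar pressure.
Equation of motion (constant flow): PIP = Vt/C + R·V̇ + PEEP.
Vt/C = PIP − R·V̇ − PEEP = 32.8 − 14.5×0.6333 − 13 = 32.8 − 9.183 − 13 = 10.617 cmH2O.
C = Vt / 10.617 = 520 / 10.617 = 48.978 mL/cmH2O.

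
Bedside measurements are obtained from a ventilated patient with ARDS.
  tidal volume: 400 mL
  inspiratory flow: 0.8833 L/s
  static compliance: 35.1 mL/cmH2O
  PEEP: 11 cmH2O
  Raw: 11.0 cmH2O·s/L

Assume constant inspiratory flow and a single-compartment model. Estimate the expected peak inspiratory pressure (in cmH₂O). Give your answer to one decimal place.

32.1

Equation of motion (constant flow): PIP = Vt/C + R·V̇ + PEEP.
PIP = 400/35.1 + 11.0×0.8833 + 11 = 11.396 + 9.716 + 11 = 32.112 cmH2O.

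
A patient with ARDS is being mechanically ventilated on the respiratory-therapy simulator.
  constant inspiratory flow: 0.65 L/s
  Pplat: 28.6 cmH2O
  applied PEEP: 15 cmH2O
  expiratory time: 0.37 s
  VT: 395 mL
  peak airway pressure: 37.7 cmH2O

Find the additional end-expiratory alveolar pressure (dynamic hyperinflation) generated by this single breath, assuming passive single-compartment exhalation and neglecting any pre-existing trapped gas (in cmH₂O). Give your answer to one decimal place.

5.5

R = (PIP − Pplat)/V̇ = (37.7 − 28.6) / 0.65 = 9.1/0.65 = 14.0 cmH2O·s/L.
C = Vt/(Pplat − PEEP) = 395.0 / (28.6 − 15) = 395.0/13.6 = 29.044 mL/cmH2O.
τ = R × C = 14.0 × 0.02904 L/cmH2O = 0.4066 s.
Fraction remaining = e^(−Te/τ) = e^(−0.37/0.4066) = 0.4025; trapped volume = 395.0 × 0.4025 = 158.99 mL.
Additional alveolar pressure from trapping ≈ V_trapped / C = 158.99 / 29.044 = 5.474 cmH2O.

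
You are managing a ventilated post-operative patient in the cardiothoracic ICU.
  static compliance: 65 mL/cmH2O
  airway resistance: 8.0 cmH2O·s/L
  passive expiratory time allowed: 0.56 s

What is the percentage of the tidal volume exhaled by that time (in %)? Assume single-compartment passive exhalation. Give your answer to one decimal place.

τ = R × C = 8.0 × 65 mL/cmH2O = 8.0 × 0.065 L/cmH2O = 0.52 s.
Passive exhalation: V(t)/V₀ = e^(−t/τ) = e^(−0.56/0.52) = 0.3406.
Fraction exhaled = 1 − 0.3406 = 0.6594 → 65.94%.

65.9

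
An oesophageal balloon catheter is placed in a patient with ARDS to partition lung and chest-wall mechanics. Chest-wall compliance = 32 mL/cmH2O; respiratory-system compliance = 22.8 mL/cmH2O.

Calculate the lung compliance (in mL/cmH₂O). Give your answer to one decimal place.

79.3

1/CL = 1/Crs − 1/Ccw.
1/CL = 1/22.8 − 1/32 = 0.01261.
CL = 79.302 mL/cmH2O.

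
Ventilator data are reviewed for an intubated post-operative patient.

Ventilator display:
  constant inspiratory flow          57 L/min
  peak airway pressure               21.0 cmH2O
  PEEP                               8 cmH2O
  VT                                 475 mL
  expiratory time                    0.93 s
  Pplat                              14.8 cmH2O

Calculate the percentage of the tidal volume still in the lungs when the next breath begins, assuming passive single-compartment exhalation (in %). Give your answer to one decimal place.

13.0

Flow: 57 L/min ÷ 60 = 0.95 L/s.
R = (PIP − Pplat)/V̇ = (21.0 − 14.8) / 0.95 = 6.2/0.95 = 6.526 cmH2O·s/L.
C = Vt/(Pplat − PEEP) = 475.0 / (14.8 − 8) = 475.0/6.8 = 69.853 mL/cmH2O.
τ = R × C = 6.526 × 0.06985 L/cmH2O = 0.4558 s.
Fraction remaining at end-expiration = e^(−Te/τ) = e^(−0.93/0.4558) = 0.13 → 13.0%.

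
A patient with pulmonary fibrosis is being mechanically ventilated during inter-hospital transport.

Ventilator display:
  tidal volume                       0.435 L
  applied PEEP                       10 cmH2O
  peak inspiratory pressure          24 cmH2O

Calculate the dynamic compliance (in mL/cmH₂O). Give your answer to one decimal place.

31.1

Dynamic compliance = Vt / (PIP − PEEP) = 435 / (24 − 10) = 435 / 14.0 = 31.071 mL/cmH2O.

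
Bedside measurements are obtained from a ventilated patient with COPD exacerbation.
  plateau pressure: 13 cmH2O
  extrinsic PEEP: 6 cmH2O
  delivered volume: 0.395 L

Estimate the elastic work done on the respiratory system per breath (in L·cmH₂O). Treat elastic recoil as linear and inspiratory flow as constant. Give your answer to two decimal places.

1.38

Elastic work ≈ ½ × (Pplat − PEEP) × Vt = 0.5 × (13 − 6) × 0.395 L = 0.5 × 7.0 × 0.395 = 1.383 L·cmH2O.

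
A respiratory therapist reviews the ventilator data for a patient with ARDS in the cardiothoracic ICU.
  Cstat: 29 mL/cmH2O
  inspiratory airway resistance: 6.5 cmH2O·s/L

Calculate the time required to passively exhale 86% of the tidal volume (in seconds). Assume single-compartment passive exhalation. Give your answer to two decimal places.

τ = R × C = 6.5 × 29 mL/cmH2O = 6.5 × 0.029 L/cmH2O = 0.1885 s.
Exhaled fraction f = 1 − e^(−t/τ) → t = −τ·ln(1 − f) = −0.1885·ln(0.14) = 0.3706 s.

0.37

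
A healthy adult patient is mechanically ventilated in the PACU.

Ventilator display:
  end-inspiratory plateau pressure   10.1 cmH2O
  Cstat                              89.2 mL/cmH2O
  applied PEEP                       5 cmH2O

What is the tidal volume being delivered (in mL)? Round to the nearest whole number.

Vt = Cstat × (Pplat − PEEP) = 89.2 × (10.1 − 5) = 89.2 × 5.1 = 454.92 mL.

455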